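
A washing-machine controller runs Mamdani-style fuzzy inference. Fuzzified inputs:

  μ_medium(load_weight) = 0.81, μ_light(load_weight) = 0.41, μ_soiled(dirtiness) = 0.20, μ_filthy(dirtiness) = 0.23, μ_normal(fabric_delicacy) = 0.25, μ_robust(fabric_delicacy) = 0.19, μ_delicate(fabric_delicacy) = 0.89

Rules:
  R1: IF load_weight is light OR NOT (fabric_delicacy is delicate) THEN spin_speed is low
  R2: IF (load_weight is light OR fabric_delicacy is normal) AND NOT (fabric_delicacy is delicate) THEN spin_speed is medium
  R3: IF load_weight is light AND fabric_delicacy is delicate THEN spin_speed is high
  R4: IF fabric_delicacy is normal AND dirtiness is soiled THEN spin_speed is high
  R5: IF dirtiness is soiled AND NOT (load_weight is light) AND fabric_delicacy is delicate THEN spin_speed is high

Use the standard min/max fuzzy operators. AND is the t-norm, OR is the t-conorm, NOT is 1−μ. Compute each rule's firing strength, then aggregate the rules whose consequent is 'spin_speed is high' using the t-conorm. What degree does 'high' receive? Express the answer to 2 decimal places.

R1: light=0.41, ¬delicate=1−0.89=0.11; OR[max(a, b)] → w = 0.41
R2: (light=0.41 OR normal=0.25) = 0.41; AND[min(a, b)] with ¬delicate=1−0.89=0.11 → w = 0.11
R3: light=0.41, delicate=0.89; AND[min(a, b)] → w = 0.41
R4: normal=0.25, soiled=0.20; AND[min(a, b)] → w = 0.20
R5: soiled=0.20, ¬light=1−0.41=0.59, delicate=0.89; AND[min(a, b)] → w = 0.20
Rules with consequent 'high': {R3, R4, R5} → strengths 0.41, 0.20, 0.20
Aggregate via t-conorm [max(a, b)]: 0.41

0.41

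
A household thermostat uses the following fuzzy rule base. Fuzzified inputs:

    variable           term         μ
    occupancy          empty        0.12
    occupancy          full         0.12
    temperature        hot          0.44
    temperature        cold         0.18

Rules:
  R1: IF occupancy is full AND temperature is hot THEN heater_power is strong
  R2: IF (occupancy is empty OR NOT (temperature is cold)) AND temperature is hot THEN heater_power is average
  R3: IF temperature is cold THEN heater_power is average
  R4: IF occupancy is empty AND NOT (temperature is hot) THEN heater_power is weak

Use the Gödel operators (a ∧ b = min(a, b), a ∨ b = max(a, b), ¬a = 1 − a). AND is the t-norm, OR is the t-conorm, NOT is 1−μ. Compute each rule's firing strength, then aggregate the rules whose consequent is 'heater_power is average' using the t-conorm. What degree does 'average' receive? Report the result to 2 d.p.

R1: full=0.12, hot=0.44; AND[min(a, b)] → w = 0.12
R2: (empty=0.12 OR ¬cold=1−0.18=0.82) = 0.82; AND[min(a, b)] with hot=0.44 → w = 0.44
R3: cold=0.18 → w = 0.18
R4: empty=0.12, ¬hot=1−0.44=0.56; AND[min(a, b)] → w = 0.12
Rules with consequent 'average': {R2, R3} → strengths 0.44, 0.18
Aggregate via t-conorm [max(a, b)]: 0.44

0.44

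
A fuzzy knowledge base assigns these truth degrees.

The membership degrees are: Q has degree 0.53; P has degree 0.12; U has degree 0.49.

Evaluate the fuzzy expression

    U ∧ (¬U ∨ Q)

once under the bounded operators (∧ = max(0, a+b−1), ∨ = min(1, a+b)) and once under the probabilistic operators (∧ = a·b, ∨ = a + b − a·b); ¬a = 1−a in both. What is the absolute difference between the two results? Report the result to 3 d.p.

Under bounded:
  ¬U = 1 − 0.49 = 0.51
  ¬U ∨ Q = min(1, a+b) on (0.51, 0.53) = 1.00
  U ∧ (¬U ∨ Q) = max(0, a+b−1) on (0.49, 1.00) = 0.49
  → value = 0.4900
Under probabilistic:
  ¬U = 1 − 0.4900 = 0.5100
  ¬U ∨ Q = a + b − a·b on (0.5100, 0.5300) = 0.7697
  U ∧ (¬U ∨ Q) = a·b on (0.4900, 0.7697) = 0.3772
  → value = 0.3772
|0.4900 − 0.3772| = 0.113

0.113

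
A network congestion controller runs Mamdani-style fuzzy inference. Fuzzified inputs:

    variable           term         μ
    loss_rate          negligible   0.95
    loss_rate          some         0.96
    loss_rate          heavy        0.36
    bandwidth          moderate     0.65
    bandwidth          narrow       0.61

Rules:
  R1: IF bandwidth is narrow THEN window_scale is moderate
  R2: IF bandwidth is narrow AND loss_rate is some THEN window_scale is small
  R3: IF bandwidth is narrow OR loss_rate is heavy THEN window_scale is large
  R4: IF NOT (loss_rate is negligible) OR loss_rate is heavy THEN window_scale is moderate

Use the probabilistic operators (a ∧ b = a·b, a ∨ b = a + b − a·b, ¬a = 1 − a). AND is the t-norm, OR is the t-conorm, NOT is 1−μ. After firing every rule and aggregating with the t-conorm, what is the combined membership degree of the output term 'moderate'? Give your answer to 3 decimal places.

0.763

R1: narrow=0.61 → w = 0.6100
R2: narrow=0.61, some=0.96; AND[a·b] → w = 0.5856
R3: narrow=0.61, heavy=0.36; OR[a + b − a·b] → w = 0.7504
R4: ¬negligible=1−0.95=0.05, heavy=0.36; OR[a + b − a·b] → w = 0.3920
Rules with consequent 'moderate': {R1, R4} → strengths 0.6100, 0.3920
Aggregate via t-conorm [a + b − a·b]: 0.7629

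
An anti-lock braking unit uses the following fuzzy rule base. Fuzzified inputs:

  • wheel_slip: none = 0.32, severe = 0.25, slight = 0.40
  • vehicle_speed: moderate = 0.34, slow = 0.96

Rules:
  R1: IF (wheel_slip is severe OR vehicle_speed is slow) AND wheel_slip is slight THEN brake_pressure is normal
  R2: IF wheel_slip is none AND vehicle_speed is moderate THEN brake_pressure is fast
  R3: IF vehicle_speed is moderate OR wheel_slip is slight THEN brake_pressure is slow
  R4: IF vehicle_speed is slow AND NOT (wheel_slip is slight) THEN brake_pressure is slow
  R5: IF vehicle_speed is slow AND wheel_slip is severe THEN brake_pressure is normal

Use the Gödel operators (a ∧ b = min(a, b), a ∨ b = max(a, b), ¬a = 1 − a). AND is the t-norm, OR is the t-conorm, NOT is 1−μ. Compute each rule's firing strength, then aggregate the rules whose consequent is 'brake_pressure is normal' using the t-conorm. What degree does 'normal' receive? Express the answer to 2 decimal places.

0.40

R1: (severe=0.25 OR slow=0.96) = 0.96; AND[min(a, b)] with slight=0.40 → w = 0.40
R2: none=0.32, moderate=0.34; AND[min(a, b)] → w = 0.32
R3: moderate=0.34, slight=0.40; OR[max(a, b)] → w = 0.40
R4: slow=0.96, ¬slight=1−0.40=0.60; AND[min(a, b)] → w = 0.60
R5: slow=0.96, severe=0.25; AND[min(a, b)] → w = 0.25
Rules with consequent 'normal': {R1, R5} → strengths 0.40, 0.25
Aggregate via t-conorm [max(a, b)]: 0.40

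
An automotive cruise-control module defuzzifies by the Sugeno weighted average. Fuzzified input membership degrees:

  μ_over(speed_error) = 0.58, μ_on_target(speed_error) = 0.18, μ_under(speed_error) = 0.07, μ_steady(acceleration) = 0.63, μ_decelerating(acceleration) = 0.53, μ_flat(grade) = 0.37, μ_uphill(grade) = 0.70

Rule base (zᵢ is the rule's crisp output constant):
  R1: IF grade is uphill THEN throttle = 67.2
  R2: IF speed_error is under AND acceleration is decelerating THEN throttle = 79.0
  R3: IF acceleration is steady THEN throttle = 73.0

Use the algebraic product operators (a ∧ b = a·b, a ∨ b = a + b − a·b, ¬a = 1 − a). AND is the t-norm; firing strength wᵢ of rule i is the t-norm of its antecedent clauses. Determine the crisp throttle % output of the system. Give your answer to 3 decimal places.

R1 (z=67.2): uphill=0.70 → w = 0.7000
R2 (z=79.0): under=0.07, decelerating=0.53; AND[a·b] → w = 0.0371
R3 (z=73.0): steady=0.63 → w = 0.6300
Weighted average = (0.7000·67.2 + 0.0371·79.0 + 0.6300·73.0) / (0.7000 + 0.0371 + 0.6300)
  = 95.9609 / 1.3671 = 70.193

70.193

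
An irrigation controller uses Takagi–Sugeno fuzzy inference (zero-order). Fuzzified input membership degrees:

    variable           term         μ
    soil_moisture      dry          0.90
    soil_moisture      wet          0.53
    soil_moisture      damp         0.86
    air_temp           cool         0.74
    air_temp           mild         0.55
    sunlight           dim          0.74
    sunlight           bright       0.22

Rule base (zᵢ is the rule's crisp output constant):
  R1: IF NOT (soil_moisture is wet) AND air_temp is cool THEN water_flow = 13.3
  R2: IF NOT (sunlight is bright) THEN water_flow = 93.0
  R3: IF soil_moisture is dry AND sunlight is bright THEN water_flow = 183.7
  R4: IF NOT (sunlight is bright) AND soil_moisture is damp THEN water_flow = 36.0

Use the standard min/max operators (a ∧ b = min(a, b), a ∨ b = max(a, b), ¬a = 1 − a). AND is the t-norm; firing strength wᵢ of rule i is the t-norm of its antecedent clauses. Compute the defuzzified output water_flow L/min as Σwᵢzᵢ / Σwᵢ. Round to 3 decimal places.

65.460

R1 (z=13.3): ¬wet=1−0.53=0.47, cool=0.74; AND[min(a, b)] → w = 0.47
R2 (z=93.0): ¬bright=1−0.22=0.78 → w = 0.78
R3 (z=183.7): dry=0.90, bright=0.22; AND[min(a, b)] → w = 0.22
R4 (z=36.0): ¬bright=1−0.22=0.78, damp=0.86; AND[min(a, b)] → w = 0.78
Weighted average = (0.47·13.3 + 0.78·93.0 + 0.22·183.7 + 0.78·36.0) / (0.47 + 0.78 + 0.22 + 0.78)
  = 147.2850 / 2.2500 = 65.460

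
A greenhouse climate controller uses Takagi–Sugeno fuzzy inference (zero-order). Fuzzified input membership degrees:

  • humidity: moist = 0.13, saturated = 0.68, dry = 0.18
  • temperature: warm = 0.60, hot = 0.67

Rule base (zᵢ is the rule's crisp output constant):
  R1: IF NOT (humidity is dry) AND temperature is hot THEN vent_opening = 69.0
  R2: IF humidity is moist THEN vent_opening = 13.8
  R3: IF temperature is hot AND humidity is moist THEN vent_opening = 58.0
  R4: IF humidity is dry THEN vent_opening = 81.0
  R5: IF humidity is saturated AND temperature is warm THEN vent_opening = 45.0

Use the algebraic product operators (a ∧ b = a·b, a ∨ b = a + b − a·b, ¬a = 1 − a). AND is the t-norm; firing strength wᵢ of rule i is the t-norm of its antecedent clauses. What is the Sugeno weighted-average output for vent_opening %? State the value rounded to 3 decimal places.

57.360

R1 (z=69.0): ¬dry=1−0.18=0.82, hot=0.67; AND[a·b] → w = 0.5494
R2 (z=13.8): moist=0.13 → w = 0.1300
R3 (z=58.0): hot=0.67, moist=0.13; AND[a·b] → w = 0.0871
R4 (z=81.0): dry=0.18 → w = 0.1800
R5 (z=45.0): saturated=0.68, warm=0.60; AND[a·b] → w = 0.4080
Weighted average = (0.5494·69.0 + 0.1300·13.8 + 0.0871·58.0 + 0.1800·81.0 + 0.4080·45.0) / (0.5494 + 0.1300 + 0.0871 + 0.1800 + 0.4080)
  = 77.6944 / 1.3545 = 57.360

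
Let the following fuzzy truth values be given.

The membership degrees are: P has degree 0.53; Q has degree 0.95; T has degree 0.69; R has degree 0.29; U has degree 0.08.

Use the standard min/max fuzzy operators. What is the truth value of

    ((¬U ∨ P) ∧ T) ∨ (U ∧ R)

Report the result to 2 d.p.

¬U = 1 − 0.08 = 0.92
¬U ∨ P = max(a, b) on (0.92, 0.53) = 0.92
(¬U ∨ P) ∧ T = min(a, b) on (0.92, 0.69) = 0.69
U ∧ R = min(a, b) on (0.08, 0.29) = 0.08
((¬U ∨ P) ∧ T) ∨ (U ∧ R) = max(a, b) on (0.69, 0.08) = 0.69

0.69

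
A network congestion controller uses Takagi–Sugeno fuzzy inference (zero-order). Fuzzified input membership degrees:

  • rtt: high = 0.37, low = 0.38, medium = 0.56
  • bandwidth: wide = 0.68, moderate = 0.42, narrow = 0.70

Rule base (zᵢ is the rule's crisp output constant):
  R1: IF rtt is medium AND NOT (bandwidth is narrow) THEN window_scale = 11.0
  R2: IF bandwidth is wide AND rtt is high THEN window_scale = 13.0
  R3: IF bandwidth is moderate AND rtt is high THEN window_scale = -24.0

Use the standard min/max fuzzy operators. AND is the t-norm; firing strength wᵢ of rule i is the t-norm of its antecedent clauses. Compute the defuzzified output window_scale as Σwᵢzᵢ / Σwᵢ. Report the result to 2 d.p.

R1 (z=11.0): medium=0.56, ¬narrow=1−0.70=0.30; AND[min(a, b)] → w = 0.30
R2 (z=13.0): wide=0.68, high=0.37; AND[min(a, b)] → w = 0.37
R3 (z=-24.0): moderate=0.42, high=0.37; AND[min(a, b)] → w = 0.37
Weighted average = (0.30·11.0 + 0.37·13.0 + 0.37·-24.0) / (0.30 + 0.37 + 0.37)
  = -0.7700 / 1.0400 = -0.74

-0.74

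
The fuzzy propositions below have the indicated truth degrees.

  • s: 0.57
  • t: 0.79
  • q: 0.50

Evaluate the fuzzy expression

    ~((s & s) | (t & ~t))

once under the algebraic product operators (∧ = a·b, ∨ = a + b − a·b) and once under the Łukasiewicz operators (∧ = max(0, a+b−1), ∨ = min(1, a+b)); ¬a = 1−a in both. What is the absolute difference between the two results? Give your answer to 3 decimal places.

0.297

Under algebraic product:
  s & s = a·b on (0.5700, 0.5700) = 0.3249
  ~t = 1 − 0.7900 = 0.2100
  t & ~t = a·b on (0.7900, 0.2100) = 0.1659
  (s & s) | (t & ~t) = a + b − a·b on (0.3249, 0.1659) = 0.4369
  ~((s & s) | (t & ~t)) = 1 − 0.4369 = 0.5631
  → value = 0.5631
Under Łukasiewicz:
  s & s = max(0, a+b−1) on (0.57, 0.57) = 0.14
  ~t = 1 − 0.79 = 0.21
  t & ~t = max(0, a+b−1) on (0.79, 0.21) = 0.00
  (s & s) | (t & ~t) = min(1, a+b) on (0.14, 0.00) = 0.14
  ~((s & s) | (t & ~t)) = 1 − 0.14 = 0.86
  → value = 0.8600
|0.5631 − 0.8600| = 0.297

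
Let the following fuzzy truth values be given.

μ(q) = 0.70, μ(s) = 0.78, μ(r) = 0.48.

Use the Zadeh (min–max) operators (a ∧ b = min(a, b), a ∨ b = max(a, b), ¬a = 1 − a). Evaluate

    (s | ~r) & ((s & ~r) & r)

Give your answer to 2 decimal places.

~r = 1 − 0.48 = 0.52
s | ~r = max(a, b) on (0.78, 0.52) = 0.78
~r = 1 − 0.48 = 0.52
s & ~r = min(a, b) on (0.78, 0.52) = 0.52
(s & ~r) & r = min(a, b) on (0.52, 0.48) = 0.48
(s | ~r) & ((s & ~r) & r) = min(a, b) on (0.78, 0.48) = 0.48

0.48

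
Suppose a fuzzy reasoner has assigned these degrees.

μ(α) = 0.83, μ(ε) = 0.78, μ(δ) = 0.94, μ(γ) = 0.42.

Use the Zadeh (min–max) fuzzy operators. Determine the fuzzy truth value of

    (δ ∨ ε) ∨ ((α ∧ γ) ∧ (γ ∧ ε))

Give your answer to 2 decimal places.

0.94

δ ∨ ε = max(a, b) on (0.94, 0.78) = 0.94
α ∧ γ = min(a, b) on (0.83, 0.42) = 0.42
γ ∧ ε = min(a, b) on (0.42, 0.78) = 0.42
(α ∧ γ) ∧ (γ ∧ ε) = min(a, b) on (0.42, 0.42) = 0.42
(δ ∨ ε) ∨ ((α ∧ γ) ∧ (γ ∧ ε)) = max(a, b) on (0.94, 0.42) = 0.94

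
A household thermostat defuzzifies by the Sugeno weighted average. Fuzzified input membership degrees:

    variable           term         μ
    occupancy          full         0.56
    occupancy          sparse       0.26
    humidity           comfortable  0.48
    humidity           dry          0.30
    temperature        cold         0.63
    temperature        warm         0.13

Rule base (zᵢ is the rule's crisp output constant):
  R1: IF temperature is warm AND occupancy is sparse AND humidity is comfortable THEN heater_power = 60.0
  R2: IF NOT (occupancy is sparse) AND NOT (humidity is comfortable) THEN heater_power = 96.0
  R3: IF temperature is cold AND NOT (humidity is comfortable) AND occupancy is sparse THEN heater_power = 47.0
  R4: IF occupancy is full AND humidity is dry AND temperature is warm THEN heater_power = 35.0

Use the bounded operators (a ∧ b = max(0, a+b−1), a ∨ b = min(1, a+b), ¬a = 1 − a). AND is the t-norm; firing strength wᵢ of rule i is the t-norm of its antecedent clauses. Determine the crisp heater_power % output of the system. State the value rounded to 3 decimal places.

96.000

R1 (z=60.0): warm=0.13, sparse=0.26, comfortable=0.48; AND[max(0, a+b−1)] → w = 0.00
R2 (z=96.0): ¬sparse=1−0.26=0.74, ¬comfortable=1−0.48=0.52; AND[max(0, a+b−1)] → w = 0.26
R3 (z=47.0): cold=0.63, ¬comfortable=1−0.48=0.52, sparse=0.26; AND[max(0, a+b−1)] → w = 0.00
R4 (z=35.0): full=0.56, dry=0.30, warm=0.13; AND[max(0, a+b−1)] → w = 0.00
Weighted average = (0.00·60.0 + 0.26·96.0 + 0.00·47.0 + 0.00·35.0) / (0.00 + 0.26 + 0.00 + 0.00)
  = 24.9600 / 0.2600 = 96.000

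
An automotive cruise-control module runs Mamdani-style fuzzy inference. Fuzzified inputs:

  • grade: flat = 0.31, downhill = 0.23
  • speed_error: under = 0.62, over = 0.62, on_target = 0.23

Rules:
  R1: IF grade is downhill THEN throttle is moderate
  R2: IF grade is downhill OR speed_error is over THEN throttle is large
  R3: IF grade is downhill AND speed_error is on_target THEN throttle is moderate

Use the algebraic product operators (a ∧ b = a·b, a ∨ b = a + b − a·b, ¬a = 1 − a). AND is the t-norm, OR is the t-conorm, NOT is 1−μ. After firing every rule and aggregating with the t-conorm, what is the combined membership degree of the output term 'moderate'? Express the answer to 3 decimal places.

R1: downhill=0.23 → w = 0.2300
R2: downhill=0.23, over=0.62; OR[a + b − a·b] → w = 0.7074
R3: downhill=0.23, on_target=0.23; AND[a·b] → w = 0.0529
Rules with consequent 'moderate': {R1, R3} → strengths 0.2300, 0.0529
Aggregate via t-conorm [a + b − a·b]: 0.2707

0.271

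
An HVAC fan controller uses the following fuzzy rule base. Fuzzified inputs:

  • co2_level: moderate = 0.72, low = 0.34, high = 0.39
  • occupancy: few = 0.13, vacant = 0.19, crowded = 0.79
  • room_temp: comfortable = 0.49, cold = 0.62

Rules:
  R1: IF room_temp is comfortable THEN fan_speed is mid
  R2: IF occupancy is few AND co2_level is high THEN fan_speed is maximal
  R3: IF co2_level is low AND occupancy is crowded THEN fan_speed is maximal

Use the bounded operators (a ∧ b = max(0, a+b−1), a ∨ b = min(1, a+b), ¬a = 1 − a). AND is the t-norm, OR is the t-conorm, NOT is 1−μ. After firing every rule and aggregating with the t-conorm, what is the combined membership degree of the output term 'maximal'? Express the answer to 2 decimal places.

R1: comfortable=0.49 → w = 0.49
R2: few=0.13, high=0.39; AND[max(0, a+b−1)] → w = 0.00
R3: low=0.34, crowded=0.79; AND[max(0, a+b−1)] → w = 0.13
Rules with consequent 'maximal': {R2, R3} → strengths 0.00, 0.13
Aggregate via t-conorm [min(1, a+b)]: 0.13

0.13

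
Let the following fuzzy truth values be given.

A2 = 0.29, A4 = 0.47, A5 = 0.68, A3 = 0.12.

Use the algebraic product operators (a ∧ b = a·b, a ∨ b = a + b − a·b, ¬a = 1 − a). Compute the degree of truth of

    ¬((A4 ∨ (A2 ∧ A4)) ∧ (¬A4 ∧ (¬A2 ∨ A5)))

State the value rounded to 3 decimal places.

0.739

A2 ∧ A4 = a·b on (0.2900, 0.4700) = 0.1363
A4 ∨ (A2 ∧ A4) = a + b − a·b on (0.4700, 0.1363) = 0.5422
¬A4 = 1 − 0.4700 = 0.5300
¬A2 = 1 − 0.2900 = 0.7100
¬A2 ∨ A5 = a + b − a·b on (0.7100, 0.6800) = 0.9072
¬A4 ∧ (¬A2 ∨ A5) = a·b on (0.5300, 0.9072) = 0.4808
(A4 ∨ (A2 ∧ A4)) ∧ (¬A4 ∧ (¬A2 ∨ A5)) = a·b on (0.5422, 0.4808) = 0.2607
¬((A4 ∨ (A2 ∧ A4)) ∧ (¬A4 ∧ (¬A2 ∨ A5))) = 1 − 0.2607 = 0.7393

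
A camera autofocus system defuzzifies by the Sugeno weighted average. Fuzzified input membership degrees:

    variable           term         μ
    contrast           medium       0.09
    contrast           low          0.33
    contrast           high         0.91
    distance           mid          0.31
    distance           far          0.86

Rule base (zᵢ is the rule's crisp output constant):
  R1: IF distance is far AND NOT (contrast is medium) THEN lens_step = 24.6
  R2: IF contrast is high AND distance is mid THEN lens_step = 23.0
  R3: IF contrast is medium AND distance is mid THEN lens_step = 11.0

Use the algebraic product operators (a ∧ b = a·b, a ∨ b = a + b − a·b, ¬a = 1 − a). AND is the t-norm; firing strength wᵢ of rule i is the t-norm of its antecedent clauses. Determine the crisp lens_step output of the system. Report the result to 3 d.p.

R1 (z=24.6): far=0.86, ¬medium=1−0.09=0.91; AND[a·b] → w = 0.7826
R2 (z=23.0): high=0.91, mid=0.31; AND[a·b] → w = 0.2821
R3 (z=11.0): medium=0.09, mid=0.31; AND[a·b] → w = 0.0279
Weighted average = (0.7826·24.6 + 0.2821·23.0 + 0.0279·11.0) / (0.7826 + 0.2821 + 0.0279)
  = 26.0472 / 1.0926 = 23.840

23.840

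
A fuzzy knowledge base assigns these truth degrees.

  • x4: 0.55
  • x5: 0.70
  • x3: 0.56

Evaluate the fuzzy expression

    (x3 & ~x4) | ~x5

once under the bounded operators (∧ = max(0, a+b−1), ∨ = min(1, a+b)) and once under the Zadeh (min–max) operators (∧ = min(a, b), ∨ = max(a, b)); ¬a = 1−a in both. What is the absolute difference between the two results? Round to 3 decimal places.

0.140

Under bounded:
  ~x4 = 1 − 0.55 = 0.45
  x3 & ~x4 = max(0, a+b−1) on (0.56, 0.45) = 0.01
  ~x5 = 1 − 0.70 = 0.30
  (x3 & ~x4) | ~x5 = min(1, a+b) on (0.01, 0.30) = 0.31
  → value = 0.3100
Under Zadeh (min–max):
  ~x4 = 1 − 0.55 = 0.45
  x3 & ~x4 = min(a, b) on (0.56, 0.45) = 0.45
  ~x5 = 1 − 0.70 = 0.30
  (x3 & ~x4) | ~x5 = max(a, b) on (0.45, 0.30) = 0.45
  → value = 0.4500
|0.3100 − 0.4500| = 0.140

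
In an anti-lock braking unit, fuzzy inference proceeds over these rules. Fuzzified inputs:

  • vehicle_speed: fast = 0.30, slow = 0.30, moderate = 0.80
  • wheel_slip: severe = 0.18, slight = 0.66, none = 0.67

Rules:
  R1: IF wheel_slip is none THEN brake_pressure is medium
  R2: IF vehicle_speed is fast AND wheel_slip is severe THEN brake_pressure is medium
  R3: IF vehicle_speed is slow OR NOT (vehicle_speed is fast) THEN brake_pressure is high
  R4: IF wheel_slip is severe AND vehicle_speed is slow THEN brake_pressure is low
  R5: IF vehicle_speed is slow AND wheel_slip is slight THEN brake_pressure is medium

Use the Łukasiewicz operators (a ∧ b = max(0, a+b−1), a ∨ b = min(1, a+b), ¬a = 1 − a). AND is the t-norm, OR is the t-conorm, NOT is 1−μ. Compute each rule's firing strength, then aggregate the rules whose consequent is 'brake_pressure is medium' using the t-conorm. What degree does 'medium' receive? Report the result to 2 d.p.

R1: none=0.67 → w = 0.67
R2: fast=0.30, severe=0.18; AND[max(0, a+b−1)] → w = 0.00
R3: slow=0.30, ¬fast=1−0.30=0.70; OR[min(1, a+b)] → w = 1.00
R4: severe=0.18, slow=0.30; AND[max(0, a+b−1)] → w = 0.00
R5: slow=0.30, slight=0.66; AND[max(0, a+b−1)] → w = 0.00
Rules with consequent 'medium': {R1, R2, R5} → strengths 0.67, 0.00, 0.00
Aggregate via t-conorm [min(1, a+b)]: 0.67

0.67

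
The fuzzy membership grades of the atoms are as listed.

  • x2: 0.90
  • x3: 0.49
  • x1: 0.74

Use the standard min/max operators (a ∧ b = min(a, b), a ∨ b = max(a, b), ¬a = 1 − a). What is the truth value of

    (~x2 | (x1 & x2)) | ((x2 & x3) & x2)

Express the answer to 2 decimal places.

0.74

~x2 = 1 − 0.90 = 0.10
x1 & x2 = min(a, b) on (0.74, 0.90) = 0.74
~x2 | (x1 & x2) = max(a, b) on (0.10, 0.74) = 0.74
x2 & x3 = min(a, b) on (0.90, 0.49) = 0.49
(x2 & x3) & x2 = min(a, b) on (0.49, 0.90) = 0.49
(~x2 | (x1 & x2)) | ((x2 & x3) & x2) = max(a, b) on (0.74, 0.49) = 0.74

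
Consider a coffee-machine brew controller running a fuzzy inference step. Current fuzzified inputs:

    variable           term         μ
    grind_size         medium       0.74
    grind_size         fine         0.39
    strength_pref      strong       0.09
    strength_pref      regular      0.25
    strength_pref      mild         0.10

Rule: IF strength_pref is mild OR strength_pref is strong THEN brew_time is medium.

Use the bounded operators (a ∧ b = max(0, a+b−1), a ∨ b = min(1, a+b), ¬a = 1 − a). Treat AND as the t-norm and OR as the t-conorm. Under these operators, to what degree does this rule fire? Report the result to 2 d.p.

firing strength: mild=0.10, strong=0.09; OR[min(1, a+b)] → w = 0.19

0.19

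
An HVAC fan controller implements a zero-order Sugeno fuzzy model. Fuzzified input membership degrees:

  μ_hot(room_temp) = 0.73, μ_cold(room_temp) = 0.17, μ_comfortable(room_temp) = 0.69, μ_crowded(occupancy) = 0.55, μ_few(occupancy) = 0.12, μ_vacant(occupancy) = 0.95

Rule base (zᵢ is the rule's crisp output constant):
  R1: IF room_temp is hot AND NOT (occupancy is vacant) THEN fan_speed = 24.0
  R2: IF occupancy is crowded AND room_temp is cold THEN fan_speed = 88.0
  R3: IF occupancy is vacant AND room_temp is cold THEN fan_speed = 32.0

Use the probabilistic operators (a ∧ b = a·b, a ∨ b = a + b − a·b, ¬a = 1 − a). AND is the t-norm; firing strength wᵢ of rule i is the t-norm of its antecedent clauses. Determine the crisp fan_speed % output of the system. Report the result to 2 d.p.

R1 (z=24.0): hot=0.73, ¬vacant=1−0.95=0.05; AND[a·b] → w = 0.0365
R2 (z=88.0): crowded=0.55, cold=0.17; AND[a·b] → w = 0.0935
R3 (z=32.0): vacant=0.95, cold=0.17; AND[a·b] → w = 0.1615
Weighted average = (0.0365·24.0 + 0.0935·88.0 + 0.1615·32.0) / (0.0365 + 0.0935 + 0.1615)
  = 14.2720 / 0.2915 = 48.96

48.96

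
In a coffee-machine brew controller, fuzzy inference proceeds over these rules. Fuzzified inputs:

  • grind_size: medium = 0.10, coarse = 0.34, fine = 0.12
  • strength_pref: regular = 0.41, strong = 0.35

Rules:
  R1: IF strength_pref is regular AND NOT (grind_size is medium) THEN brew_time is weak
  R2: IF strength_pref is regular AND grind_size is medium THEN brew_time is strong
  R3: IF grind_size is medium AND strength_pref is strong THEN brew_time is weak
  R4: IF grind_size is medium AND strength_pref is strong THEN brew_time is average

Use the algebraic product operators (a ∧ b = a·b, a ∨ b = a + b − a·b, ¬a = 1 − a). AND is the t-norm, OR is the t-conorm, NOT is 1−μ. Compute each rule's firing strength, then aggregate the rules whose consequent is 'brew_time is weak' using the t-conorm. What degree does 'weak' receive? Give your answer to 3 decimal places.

R1: regular=0.41, ¬medium=1−0.10=0.90; AND[a·b] → w = 0.3690
R2: regular=0.41, medium=0.10; AND[a·b] → w = 0.0410
R3: medium=0.10, strong=0.35; AND[a·b] → w = 0.0350
R4: medium=0.10, strong=0.35; AND[a·b] → w = 0.0350
Rules with consequent 'weak': {R1, R3} → strengths 0.3690, 0.0350
Aggregate via t-conorm [a + b − a·b]: 0.3911

0.391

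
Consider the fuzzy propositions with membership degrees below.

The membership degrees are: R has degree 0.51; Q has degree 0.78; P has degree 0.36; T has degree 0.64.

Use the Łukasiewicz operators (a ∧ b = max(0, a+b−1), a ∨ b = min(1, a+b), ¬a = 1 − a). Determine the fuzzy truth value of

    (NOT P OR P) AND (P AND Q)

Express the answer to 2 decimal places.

0.14

NOT P = 1 − 0.36 = 0.64
NOT P OR P = min(1, a+b) on (0.64, 0.36) = 1.00
P AND Q = max(0, a+b−1) on (0.36, 0.78) = 0.14
(NOT P OR P) AND (P AND Q) = max(0, a+b−1) on (1.00, 0.14) = 0.14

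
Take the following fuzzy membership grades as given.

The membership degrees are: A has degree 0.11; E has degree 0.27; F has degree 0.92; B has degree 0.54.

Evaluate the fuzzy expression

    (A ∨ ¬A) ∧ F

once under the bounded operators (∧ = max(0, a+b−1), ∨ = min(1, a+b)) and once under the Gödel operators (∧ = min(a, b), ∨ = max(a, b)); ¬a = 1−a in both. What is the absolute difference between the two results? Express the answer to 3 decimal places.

0.030

Under bounded:
  ¬A = 1 − 0.11 = 0.89
  A ∨ ¬A = min(1, a+b) on (0.11, 0.89) = 1.00
  (A ∨ ¬A) ∧ F = max(0, a+b−1) on (1.00, 0.92) = 0.92
  → value = 0.9200
Under Gödel:
  ¬A = 1 − 0.11 = 0.89
  A ∨ ¬A = max(a, b) on (0.11, 0.89) = 0.89
  (A ∨ ¬A) ∧ F = min(a, b) on (0.89, 0.92) = 0.89
  → value = 0.8900
|0.9200 − 0.8900| = 0.030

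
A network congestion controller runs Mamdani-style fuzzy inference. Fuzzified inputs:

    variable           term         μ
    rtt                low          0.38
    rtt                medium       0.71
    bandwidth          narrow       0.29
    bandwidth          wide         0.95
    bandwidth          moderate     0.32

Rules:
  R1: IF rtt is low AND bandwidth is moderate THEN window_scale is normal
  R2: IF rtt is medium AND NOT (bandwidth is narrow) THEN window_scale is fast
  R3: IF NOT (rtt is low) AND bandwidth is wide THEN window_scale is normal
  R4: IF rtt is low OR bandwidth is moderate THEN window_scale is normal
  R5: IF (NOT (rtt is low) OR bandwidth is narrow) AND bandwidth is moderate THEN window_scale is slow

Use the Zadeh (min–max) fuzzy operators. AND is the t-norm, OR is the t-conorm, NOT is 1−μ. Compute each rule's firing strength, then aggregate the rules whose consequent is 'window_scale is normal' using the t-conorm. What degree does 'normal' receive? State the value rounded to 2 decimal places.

R1: low=0.38, moderate=0.32; AND[min(a, b)] → w = 0.32
R2: medium=0.71, ¬narrow=1−0.29=0.71; AND[min(a, b)] → w = 0.71
R3: ¬low=1−0.38=0.62, wide=0.95; AND[min(a, b)] → w = 0.62
R4: low=0.38, moderate=0.32; OR[max(a, b)] → w = 0.38
R5: (¬low=1−0.38=0.62 OR narrow=0.29) = 0.62; AND[min(a, b)] with moderate=0.32 → w = 0.32
Rules with consequent 'normal': {R1, R3, R4} → strengths 0.32, 0.62, 0.38
Aggregate via t-conorm [max(a, b)]: 0.62

0.62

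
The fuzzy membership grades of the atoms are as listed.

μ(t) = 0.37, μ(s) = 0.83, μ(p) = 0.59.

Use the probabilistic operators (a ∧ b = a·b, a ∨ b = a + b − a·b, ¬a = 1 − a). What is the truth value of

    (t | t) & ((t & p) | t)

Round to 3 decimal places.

0.306

t | t = a + b − a·b on (0.3700, 0.3700) = 0.6031
t & p = a·b on (0.3700, 0.5900) = 0.2183
(t & p) | t = a + b − a·b on (0.2183, 0.3700) = 0.5075
(t | t) & ((t & p) | t) = a·b on (0.6031, 0.5075) = 0.3061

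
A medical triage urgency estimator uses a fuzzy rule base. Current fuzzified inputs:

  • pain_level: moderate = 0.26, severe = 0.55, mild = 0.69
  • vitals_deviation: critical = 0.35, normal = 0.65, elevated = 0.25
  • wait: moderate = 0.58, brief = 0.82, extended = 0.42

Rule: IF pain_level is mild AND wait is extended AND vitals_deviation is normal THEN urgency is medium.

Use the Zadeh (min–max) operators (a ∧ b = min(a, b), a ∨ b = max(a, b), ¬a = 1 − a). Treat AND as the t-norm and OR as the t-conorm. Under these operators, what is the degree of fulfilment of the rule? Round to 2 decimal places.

0.42

firing strength: mild=0.69, extended=0.42, normal=0.65; AND[min(a, b)] → w = 0.42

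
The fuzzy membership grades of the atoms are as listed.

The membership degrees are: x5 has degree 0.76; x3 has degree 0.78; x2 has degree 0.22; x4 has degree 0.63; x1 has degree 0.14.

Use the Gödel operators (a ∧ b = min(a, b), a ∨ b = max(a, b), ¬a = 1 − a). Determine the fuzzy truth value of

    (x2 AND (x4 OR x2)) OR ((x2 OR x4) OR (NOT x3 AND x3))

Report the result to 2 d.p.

0.63

x4 OR x2 = max(a, b) on (0.63, 0.22) = 0.63
x2 AND (x4 OR x2) = min(a, b) on (0.22, 0.63) = 0.22
x2 OR x4 = max(a, b) on (0.22, 0.63) = 0.63
NOT x3 = 1 − 0.78 = 0.22
NOT x3 AND x3 = min(a, b) on (0.22, 0.78) = 0.22
(x2 OR x4) OR (NOT x3 AND x3) = max(a, b) on (0.63, 0.22) = 0.63
(x2 AND (x4 OR x2)) OR ((x2 OR x4) OR (NOT x3 AND x3)) = max(a, b) on (0.22, 0.63) = 0.63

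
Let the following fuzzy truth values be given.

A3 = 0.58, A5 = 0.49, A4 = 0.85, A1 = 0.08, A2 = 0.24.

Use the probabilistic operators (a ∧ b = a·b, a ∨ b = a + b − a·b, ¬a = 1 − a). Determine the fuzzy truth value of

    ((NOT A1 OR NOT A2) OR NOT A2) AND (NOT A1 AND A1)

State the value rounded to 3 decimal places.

0.073

NOT A1 = 1 − 0.0800 = 0.9200
NOT A2 = 1 − 0.2400 = 0.7600
NOT A1 OR NOT A2 = a + b − a·b on (0.9200, 0.7600) = 0.9808
NOT A2 = 1 − 0.2400 = 0.7600
(NOT A1 OR NOT A2) OR NOT A2 = a + b − a·b on (0.9808, 0.7600) = 0.9954
NOT A1 = 1 − 0.0800 = 0.9200
NOT A1 AND A1 = a·b on (0.9200, 0.0800) = 0.0736
((NOT A1 OR NOT A2) OR NOT A2) AND (NOT A1 AND A1) = a·b on (0.9954, 0.0736) = 0.0733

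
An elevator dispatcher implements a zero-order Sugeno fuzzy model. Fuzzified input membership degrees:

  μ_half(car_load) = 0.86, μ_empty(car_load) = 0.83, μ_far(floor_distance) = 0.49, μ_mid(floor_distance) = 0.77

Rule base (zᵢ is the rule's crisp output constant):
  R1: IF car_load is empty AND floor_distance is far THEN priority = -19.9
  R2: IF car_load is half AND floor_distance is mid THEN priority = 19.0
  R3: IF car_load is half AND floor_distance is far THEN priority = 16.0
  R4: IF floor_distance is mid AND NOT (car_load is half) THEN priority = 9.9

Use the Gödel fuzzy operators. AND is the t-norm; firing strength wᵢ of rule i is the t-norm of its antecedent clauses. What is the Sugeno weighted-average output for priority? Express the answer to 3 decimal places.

7.463

R1 (z=-19.9): empty=0.83, far=0.49; AND[min(a, b)] → w = 0.49
R2 (z=19.0): half=0.86, mid=0.77; AND[min(a, b)] → w = 0.77
R3 (z=16.0): half=0.86, far=0.49; AND[min(a, b)] → w = 0.49
R4 (z=9.9): mid=0.77, ¬half=1−0.86=0.14; AND[min(a, b)] → w = 0.14
Weighted average = (0.49·-19.9 + 0.77·19.0 + 0.49·16.0 + 0.14·9.9) / (0.49 + 0.77 + 0.49 + 0.14)
  = 14.1050 / 1.8900 = 7.463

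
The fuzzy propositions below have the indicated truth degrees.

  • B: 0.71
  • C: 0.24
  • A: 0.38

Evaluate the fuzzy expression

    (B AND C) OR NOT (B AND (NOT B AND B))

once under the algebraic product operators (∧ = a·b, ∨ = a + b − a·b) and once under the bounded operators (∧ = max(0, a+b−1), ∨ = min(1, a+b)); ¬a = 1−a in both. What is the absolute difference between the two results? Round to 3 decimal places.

Under algebraic product:
  B AND C = a·b on (0.7100, 0.2400) = 0.1704
  NOT B = 1 − 0.7100 = 0.2900
  NOT B AND B = a·b on (0.2900, 0.7100) = 0.2059
  B AND (NOT B AND B) = a·b on (0.7100, 0.2059) = 0.1462
  NOT (B AND (NOT B AND B)) = 1 − 0.1462 = 0.8538
  (B AND C) OR NOT (B AND (NOT B AND B)) = a + b − a·b on (0.1704, 0.8538) = 0.8787
  → value = 0.8787
Under bounded:
  B AND C = max(0, a+b−1) on (0.71, 0.24) = 0.00
  NOT B = 1 − 0.71 = 0.29
  NOT B AND B = max(0, a+b−1) on (0.29, 0.71) = 0.00
  B AND (NOT B AND B) = max(0, a+b−1) on (0.71, 0.00) = 0.00
  NOT (B AND (NOT B AND B)) = 1 − 0.00 = 1.00
  (B AND C) OR NOT (B AND (NOT B AND B)) = min(1, a+b) on (0.00, 1.00) = 1.00
  → value = 1.0000
|0.8787 − 1.0000| = 0.121

0.121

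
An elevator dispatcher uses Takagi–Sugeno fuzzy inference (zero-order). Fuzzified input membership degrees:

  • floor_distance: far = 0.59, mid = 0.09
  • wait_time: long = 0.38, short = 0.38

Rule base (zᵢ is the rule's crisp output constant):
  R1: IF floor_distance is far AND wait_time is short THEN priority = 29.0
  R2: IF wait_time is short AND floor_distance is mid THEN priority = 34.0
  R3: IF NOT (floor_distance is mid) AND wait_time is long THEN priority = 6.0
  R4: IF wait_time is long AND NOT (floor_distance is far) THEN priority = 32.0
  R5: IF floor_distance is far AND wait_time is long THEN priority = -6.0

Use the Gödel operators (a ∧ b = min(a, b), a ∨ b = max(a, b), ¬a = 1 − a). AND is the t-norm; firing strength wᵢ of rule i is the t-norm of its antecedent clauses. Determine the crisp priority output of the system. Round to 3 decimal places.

R1 (z=29.0): far=0.59, short=0.38; AND[min(a, b)] → w = 0.38
R2 (z=34.0): short=0.38, mid=0.09; AND[min(a, b)] → w = 0.09
R3 (z=6.0): ¬mid=1−0.09=0.91, long=0.38; AND[min(a, b)] → w = 0.38
R4 (z=32.0): long=0.38, ¬far=1−0.59=0.41; AND[min(a, b)] → w = 0.38
R5 (z=-6.0): far=0.59, long=0.38; AND[min(a, b)] → w = 0.38
Weighted average = (0.38·29.0 + 0.09·34.0 + 0.38·6.0 + 0.38·32.0 + 0.38·-6.0) / (0.38 + 0.09 + 0.38 + 0.38 + 0.38)
  = 26.2400 / 1.6100 = 16.298

16.298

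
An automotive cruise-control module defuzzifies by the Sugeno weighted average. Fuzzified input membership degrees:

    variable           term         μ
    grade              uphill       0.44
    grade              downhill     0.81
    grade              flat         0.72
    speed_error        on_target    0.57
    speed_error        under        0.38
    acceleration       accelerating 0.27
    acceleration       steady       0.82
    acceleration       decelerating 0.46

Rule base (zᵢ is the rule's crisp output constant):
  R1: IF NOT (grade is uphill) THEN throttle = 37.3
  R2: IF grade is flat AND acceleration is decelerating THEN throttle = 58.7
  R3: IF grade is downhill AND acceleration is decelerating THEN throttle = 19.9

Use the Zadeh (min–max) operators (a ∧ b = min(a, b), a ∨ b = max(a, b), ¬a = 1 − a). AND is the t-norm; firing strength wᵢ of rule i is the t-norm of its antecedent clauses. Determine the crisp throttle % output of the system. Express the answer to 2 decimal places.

R1 (z=37.3): ¬uphill=1−0.44=0.56 → w = 0.56
R2 (z=58.7): flat=0.72, decelerating=0.46; AND[min(a, b)] → w = 0.46
R3 (z=19.9): downhill=0.81, decelerating=0.46; AND[min(a, b)] → w = 0.46
Weighted average = (0.56·37.3 + 0.46·58.7 + 0.46·19.9) / (0.56 + 0.46 + 0.46)
  = 57.0440 / 1.4800 = 38.54

38.54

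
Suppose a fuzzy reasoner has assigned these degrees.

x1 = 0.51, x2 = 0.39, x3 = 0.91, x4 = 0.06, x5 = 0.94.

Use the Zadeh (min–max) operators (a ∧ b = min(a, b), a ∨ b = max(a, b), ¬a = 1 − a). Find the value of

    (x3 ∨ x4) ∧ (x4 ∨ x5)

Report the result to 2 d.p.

0.91

x3 ∨ x4 = max(a, b) on (0.91, 0.06) = 0.91
x4 ∨ x5 = max(a, b) on (0.06, 0.94) = 0.94
(x3 ∨ x4) ∧ (x4 ∨ x5) = min(a, b) on (0.91, 0.94) = 0.91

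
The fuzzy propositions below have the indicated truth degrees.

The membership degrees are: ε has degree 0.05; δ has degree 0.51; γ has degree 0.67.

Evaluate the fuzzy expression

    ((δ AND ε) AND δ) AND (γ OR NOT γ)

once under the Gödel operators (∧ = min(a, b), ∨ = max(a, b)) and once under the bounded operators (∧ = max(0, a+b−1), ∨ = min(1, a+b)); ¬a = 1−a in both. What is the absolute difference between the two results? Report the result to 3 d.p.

Under Gödel:
  δ AND ε = min(a, b) on (0.51, 0.05) = 0.05
  (δ AND ε) AND δ = min(a, b) on (0.05, 0.51) = 0.05
  NOT γ = 1 − 0.67 = 0.33
  γ OR NOT γ = max(a, b) on (0.67, 0.33) = 0.67
  ((δ AND ε) AND δ) AND (γ OR NOT γ) = min(a, b) on (0.05, 0.67) = 0.05
  → value = 0.0500
Under bounded:
  δ AND ε = max(0, a+b−1) on (0.51, 0.05) = 0.00
  (δ AND ε) AND δ = max(0, a+b−1) on (0.00, 0.51) = 0.00
  NOT γ = 1 − 0.67 = 0.33
  γ OR NOT γ = min(1, a+b) on (0.67, 0.33) = 1.00
  ((δ AND ε) AND δ) AND (γ OR NOT γ) = max(0, a+b−1) on (0.00, 1.00) = 0.00
  → value = 0.0000
|0.0500 − 0.0000| = 0.050

0.050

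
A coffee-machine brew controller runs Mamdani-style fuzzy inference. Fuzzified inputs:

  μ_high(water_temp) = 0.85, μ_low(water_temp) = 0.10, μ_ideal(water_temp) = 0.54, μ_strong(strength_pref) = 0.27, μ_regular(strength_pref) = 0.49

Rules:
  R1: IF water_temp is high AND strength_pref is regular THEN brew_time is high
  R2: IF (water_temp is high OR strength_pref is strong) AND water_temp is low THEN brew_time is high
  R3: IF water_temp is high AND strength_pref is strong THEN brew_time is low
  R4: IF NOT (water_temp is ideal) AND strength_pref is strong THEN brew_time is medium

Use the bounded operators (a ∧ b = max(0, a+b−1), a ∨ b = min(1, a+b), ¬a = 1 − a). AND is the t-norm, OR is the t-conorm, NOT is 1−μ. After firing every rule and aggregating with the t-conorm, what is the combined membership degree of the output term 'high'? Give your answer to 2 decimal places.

0.44

R1: high=0.85, regular=0.49; AND[max(0, a+b−1)] → w = 0.34
R2: (high=0.85 OR strong=0.27) = 1.00; AND[max(0, a+b−1)] with low=0.10 → w = 0.10
R3: high=0.85, strong=0.27; AND[max(0, a+b−1)] → w = 0.12
R4: ¬ideal=1−0.54=0.46, strong=0.27; AND[max(0, a+b−1)] → w = 0.00
Rules with consequent 'high': {R1, R2} → strengths 0.34, 0.10
Aggregate via t-conorm [min(1, a+b)]: 0.44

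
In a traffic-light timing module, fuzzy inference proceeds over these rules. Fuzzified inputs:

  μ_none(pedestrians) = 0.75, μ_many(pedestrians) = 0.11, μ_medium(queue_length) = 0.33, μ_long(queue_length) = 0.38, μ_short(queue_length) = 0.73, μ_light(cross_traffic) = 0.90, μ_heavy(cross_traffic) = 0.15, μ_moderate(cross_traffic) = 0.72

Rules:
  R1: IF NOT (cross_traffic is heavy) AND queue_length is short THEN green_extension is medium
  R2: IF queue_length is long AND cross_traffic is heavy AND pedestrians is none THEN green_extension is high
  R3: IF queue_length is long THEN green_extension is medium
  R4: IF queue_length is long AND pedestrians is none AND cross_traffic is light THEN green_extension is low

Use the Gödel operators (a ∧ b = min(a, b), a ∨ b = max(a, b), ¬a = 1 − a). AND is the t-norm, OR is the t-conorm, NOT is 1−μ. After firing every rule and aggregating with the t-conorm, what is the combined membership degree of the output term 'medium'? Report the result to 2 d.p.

0.73

R1: ¬heavy=1−0.15=0.85, short=0.73; AND[min(a, b)] → w = 0.73
R2: long=0.38, heavy=0.15, none=0.75; AND[min(a, b)] → w = 0.15
R3: long=0.38 → w = 0.38
R4: long=0.38, none=0.75, light=0.90; AND[min(a, b)] → w = 0.38
Rules with consequent 'medium': {R1, R3} → strengths 0.73, 0.38
Aggregate via t-conorm [max(a, b)]: 0.73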